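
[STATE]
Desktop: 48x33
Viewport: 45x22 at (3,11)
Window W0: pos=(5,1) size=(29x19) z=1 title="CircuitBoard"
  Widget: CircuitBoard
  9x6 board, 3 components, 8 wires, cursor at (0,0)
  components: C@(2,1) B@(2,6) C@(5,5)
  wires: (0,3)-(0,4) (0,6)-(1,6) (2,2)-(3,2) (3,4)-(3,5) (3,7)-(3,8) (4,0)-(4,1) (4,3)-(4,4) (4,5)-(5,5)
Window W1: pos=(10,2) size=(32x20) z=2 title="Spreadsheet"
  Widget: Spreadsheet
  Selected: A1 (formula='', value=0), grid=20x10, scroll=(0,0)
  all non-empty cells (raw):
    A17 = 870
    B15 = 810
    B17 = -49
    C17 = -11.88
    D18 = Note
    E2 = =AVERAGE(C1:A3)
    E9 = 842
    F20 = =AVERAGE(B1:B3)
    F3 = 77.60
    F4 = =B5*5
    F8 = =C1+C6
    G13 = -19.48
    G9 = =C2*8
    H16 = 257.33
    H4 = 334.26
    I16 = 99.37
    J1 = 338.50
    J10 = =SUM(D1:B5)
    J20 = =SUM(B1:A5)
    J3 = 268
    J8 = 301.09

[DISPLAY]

  ┃3   ┃  4        0       0       0  ┃      
  ┃    ┃  5        0       0       0  ┃      
  ┃4   ┃  6        0       0       0  ┃      
  ┃    ┃  7        0       0       0  ┃      
  ┃5   ┃  8        0       0       0  ┃      
  ┃Curs┃  9        0       0       0  ┃      
  ┃    ┃ 10        0       0       0  ┃      
  ┃    ┃ 11        0       0       0  ┃      
  ┗━━━━┃ 12        0       0       0  ┃      
       ┃ 13        0       0       0  ┃      
       ┗━━━━━━━━━━━━━━━━━━━━━━━━━━━━━━┛      
                                             
                                             
                                             
                                             
                                             
                                             
                                             
                                             
                                             
                                             
                                             


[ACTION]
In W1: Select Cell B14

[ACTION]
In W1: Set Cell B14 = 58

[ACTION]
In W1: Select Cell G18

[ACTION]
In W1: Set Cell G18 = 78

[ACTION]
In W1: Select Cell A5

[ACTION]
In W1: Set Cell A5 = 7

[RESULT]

  ┃3   ┃  4        0       0       0  ┃      
  ┃    ┃  5      [7]       0       0  ┃      
  ┃4   ┃  6        0       0       0  ┃      
  ┃    ┃  7        0       0       0  ┃      
  ┃5   ┃  8        0       0       0  ┃      
  ┃Curs┃  9        0       0       0  ┃      
  ┃    ┃ 10        0       0       0  ┃      
  ┃    ┃ 11        0       0       0  ┃      
  ┗━━━━┃ 12        0       0       0  ┃      
       ┃ 13        0       0       0  ┃      
       ┗━━━━━━━━━━━━━━━━━━━━━━━━━━━━━━┛      
                                             
                                             
                                             
                                             
                                             
                                             
                                             
                                             
                                             
                                             
                                             


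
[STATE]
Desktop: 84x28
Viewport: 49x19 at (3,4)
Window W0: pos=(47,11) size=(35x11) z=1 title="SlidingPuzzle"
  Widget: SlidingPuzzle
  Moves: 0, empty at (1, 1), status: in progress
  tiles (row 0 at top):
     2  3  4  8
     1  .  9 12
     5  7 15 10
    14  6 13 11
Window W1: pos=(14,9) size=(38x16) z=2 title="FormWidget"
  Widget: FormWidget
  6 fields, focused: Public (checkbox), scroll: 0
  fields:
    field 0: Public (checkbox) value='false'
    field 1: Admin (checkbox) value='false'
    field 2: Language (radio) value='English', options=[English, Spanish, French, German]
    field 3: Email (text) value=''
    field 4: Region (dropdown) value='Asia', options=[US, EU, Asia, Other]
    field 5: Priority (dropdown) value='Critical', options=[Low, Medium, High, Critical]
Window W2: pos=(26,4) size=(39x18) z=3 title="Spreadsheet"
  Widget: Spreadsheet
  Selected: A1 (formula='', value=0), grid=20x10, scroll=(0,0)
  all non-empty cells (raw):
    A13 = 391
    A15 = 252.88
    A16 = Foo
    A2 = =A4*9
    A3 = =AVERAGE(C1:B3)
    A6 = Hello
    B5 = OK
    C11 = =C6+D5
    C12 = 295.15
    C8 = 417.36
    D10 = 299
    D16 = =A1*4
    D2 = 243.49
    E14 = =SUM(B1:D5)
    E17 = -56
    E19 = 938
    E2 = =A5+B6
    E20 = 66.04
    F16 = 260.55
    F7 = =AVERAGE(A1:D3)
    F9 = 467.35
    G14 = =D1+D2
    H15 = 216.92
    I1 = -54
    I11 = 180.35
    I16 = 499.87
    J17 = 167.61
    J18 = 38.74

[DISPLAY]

                       ┏━━━━━━━━━━━━━━━━━━━━━━━━━
                       ┃ Spreadsheet             
                       ┠─────────────────────────
                       ┃A1:                      
                       ┃       A       B       C 
           ┏━━━━━━━━━━━┃-------------------------
           ┃ FormWidget┃  1      [0]       0     
           ┠───────────┃  2        0       0     
           ┃> Public:  ┃  3        0       0     
           ┃  Admin:   ┃  4        0       0     
           ┃  Language:┃  5        0OK           
           ┃  Email:   ┃  6 Hello          0     
           ┃  Region:  ┃  7        0       0     
           ┃  Priority:┃  8        0       0  417
           ┃           ┃  9        0       0     
           ┃           ┃ 10        0       0     
           ┃           ┃ 11        0       0     
           ┃           ┗━━━━━━━━━━━━━━━━━━━━━━━━━
           ┃                                    ┃


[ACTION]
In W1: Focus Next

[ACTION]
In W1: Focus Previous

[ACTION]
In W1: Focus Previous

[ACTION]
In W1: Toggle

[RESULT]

                       ┏━━━━━━━━━━━━━━━━━━━━━━━━━
                       ┃ Spreadsheet             
                       ┠─────────────────────────
                       ┃A1:                      
                       ┃       A       B       C 
           ┏━━━━━━━━━━━┃-------------------------
           ┃ FormWidget┃  1      [0]       0     
           ┠───────────┃  2        0       0     
           ┃  Public:  ┃  3        0       0     
           ┃  Admin:   ┃  4        0       0     
           ┃  Language:┃  5        0OK           
           ┃  Email:   ┃  6 Hello          0     
           ┃  Region:  ┃  7        0       0     
           ┃> Priority:┃  8        0       0  417
           ┃           ┃  9        0       0     
           ┃           ┃ 10        0       0     
           ┃           ┃ 11        0       0     
           ┃           ┗━━━━━━━━━━━━━━━━━━━━━━━━━
           ┃                                    ┃


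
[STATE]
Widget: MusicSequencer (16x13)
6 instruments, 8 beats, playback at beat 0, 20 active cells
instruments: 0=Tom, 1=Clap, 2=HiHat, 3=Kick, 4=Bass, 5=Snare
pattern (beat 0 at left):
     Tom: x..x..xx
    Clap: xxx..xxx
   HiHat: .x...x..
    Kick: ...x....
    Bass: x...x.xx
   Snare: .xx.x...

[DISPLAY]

      ▼1234567  
   Tom█··█··██  
  Clap███··███  
 HiHat·█···█··  
  Kick···█····  
  Bass█···█·██  
 Snare·██·█···  
                
                
                
                
                
                


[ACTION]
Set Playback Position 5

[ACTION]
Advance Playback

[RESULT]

      012345▼7  
   Tom█··█··██  
  Clap███··███  
 HiHat·█···█··  
  Kick···█····  
  Bass█···█·██  
 Snare·██·█···  
                
                
                
                
                
                


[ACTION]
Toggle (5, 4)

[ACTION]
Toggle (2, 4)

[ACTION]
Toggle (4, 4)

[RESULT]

      012345▼7  
   Tom█··█··██  
  Clap███··███  
 HiHat·█··██··  
  Kick···█····  
  Bass█·····██  
 Snare·██·····  
                
                
                
                
                
                


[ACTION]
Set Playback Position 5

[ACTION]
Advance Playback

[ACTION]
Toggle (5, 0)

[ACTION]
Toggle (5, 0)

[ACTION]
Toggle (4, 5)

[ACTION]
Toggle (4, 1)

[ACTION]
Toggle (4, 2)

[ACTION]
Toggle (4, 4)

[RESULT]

      012345▼7  
   Tom█··█··██  
  Clap███··███  
 HiHat·█··██··  
  Kick···█····  
  Bass███·████  
 Snare·██·····  
                
                
                
                
                
                


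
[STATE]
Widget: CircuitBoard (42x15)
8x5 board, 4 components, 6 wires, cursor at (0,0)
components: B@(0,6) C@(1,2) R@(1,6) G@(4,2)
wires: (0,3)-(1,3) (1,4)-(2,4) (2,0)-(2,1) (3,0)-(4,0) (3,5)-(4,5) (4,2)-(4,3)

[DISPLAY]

   0 1 2 3 4 5 6 7                        
0  [.]          ·           B             
                │                         
1           C   ·   ·       R             
                    │                     
2   · ─ ·           ·                     
                                          
3   ·                   ·                 
    │                   │                 
4   ·       G ─ ·       ·                 
Cursor: (0,0)                             
                                          
                                          
                                          
                                          


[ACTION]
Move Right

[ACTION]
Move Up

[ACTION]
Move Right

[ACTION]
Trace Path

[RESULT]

   0 1 2 3 4 5 6 7                        
0          [.]  ·           B             
                │                         
1           C   ·   ·       R             
                    │                     
2   · ─ ·           ·                     
                                          
3   ·                   ·                 
    │                   │                 
4   ·       G ─ ·       ·                 
Cursor: (0,2)  Trace: No connections      
                                          
                                          
                                          
                                          


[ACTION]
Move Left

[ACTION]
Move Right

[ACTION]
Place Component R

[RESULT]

   0 1 2 3 4 5 6 7                        
0          [R]  ·           B             
                │                         
1           C   ·   ·       R             
                    │                     
2   · ─ ·           ·                     
                                          
3   ·                   ·                 
    │                   │                 
4   ·       G ─ ·       ·                 
Cursor: (0,2)  Trace: No connections      
                                          
                                          
                                          
                                          


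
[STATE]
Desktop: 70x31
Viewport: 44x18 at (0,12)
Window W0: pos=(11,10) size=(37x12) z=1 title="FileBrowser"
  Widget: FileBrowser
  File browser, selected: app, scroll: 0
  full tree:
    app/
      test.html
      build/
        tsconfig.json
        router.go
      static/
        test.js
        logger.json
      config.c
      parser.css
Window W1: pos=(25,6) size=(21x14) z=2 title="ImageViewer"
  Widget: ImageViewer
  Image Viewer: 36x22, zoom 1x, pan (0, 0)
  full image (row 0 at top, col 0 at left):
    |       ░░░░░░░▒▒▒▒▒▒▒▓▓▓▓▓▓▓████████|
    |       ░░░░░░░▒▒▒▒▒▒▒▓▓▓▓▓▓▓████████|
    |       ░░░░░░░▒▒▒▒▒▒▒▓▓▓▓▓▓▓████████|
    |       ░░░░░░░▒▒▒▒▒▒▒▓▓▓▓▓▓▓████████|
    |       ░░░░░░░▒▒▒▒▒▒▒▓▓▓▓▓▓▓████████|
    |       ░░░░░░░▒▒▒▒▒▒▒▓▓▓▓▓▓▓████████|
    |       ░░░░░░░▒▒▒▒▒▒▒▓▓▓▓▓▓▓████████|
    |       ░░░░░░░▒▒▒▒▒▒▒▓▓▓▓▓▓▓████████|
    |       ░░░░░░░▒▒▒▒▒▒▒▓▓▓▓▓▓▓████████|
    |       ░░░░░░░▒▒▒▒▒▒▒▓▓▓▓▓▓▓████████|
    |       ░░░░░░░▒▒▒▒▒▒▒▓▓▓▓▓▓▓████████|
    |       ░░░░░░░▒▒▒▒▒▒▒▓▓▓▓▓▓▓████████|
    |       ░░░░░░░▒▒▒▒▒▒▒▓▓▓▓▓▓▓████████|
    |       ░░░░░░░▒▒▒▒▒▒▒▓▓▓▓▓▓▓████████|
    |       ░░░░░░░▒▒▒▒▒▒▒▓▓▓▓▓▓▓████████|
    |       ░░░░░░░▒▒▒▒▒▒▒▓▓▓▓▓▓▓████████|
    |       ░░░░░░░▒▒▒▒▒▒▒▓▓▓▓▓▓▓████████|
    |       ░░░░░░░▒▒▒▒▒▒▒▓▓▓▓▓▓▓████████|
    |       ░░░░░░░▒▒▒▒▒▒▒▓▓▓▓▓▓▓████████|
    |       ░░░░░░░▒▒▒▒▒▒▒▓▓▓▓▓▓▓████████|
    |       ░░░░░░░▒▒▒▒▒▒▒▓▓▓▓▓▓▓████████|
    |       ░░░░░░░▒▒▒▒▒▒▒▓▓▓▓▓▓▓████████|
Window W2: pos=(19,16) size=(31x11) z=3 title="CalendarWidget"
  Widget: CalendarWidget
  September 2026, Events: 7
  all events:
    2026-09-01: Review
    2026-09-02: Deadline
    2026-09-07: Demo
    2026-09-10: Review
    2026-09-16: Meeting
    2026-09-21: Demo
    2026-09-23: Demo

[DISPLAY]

           ┠─────────────┃       ░░░░░░░▒▒▒▒
           ┃> [-] app/   ┃       ░░░░░░░▒▒▒▒
           ┃    test.html┃       ░░░░░░░▒▒▒▒
           ┃    [+] build┃       ░░░░░░░▒▒▒▒
           ┃    [+]┏━━━━━━━━━━━━━━━━━━━━━━━━
           ┃    con┃ CalendarWidget         
           ┃    par┠────────────────────────
           ┃       ┃        September 2026  
           ┃       ┃Mo Tu We Th Fr Sa Su    
           ┗━━━━━━━┃    1*  2*  3  4  5  6  
                   ┃ 7*  8  9 10* 11 12 13  
                   ┃14 15 16* 17 18 19 20   
                   ┃21* 22 23* 24 25 26 27  
                   ┃28 29 30                
                   ┗━━━━━━━━━━━━━━━━━━━━━━━━
                                            
                                            
                                            


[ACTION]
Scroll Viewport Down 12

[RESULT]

           ┃> [-] app/   ┃       ░░░░░░░▒▒▒▒
           ┃    test.html┃       ░░░░░░░▒▒▒▒
           ┃    [+] build┃       ░░░░░░░▒▒▒▒
           ┃    [+]┏━━━━━━━━━━━━━━━━━━━━━━━━
           ┃    con┃ CalendarWidget         
           ┃    par┠────────────────────────
           ┃       ┃        September 2026  
           ┃       ┃Mo Tu We Th Fr Sa Su    
           ┗━━━━━━━┃    1*  2*  3  4  5  6  
                   ┃ 7*  8  9 10* 11 12 13  
                   ┃14 15 16* 17 18 19 20   
                   ┃21* 22 23* 24 25 26 27  
                   ┃28 29 30                
                   ┗━━━━━━━━━━━━━━━━━━━━━━━━
                                            
                                            
                                            
                                            


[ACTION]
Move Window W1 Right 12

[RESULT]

           ┃> [-] app/               ┃      
           ┃    test.html            ┃      
           ┃    [+] build/           ┃      
           ┃    [+]┏━━━━━━━━━━━━━━━━━━━━━━━━
           ┃    con┃ CalendarWidget         
           ┃    par┠────────────────────────
           ┃       ┃        September 2026  
           ┃       ┃Mo Tu We Th Fr Sa Su    
           ┗━━━━━━━┃    1*  2*  3  4  5  6  
                   ┃ 7*  8  9 10* 11 12 13  
                   ┃14 15 16* 17 18 19 20   
                   ┃21* 22 23* 24 25 26 27  
                   ┃28 29 30                
                   ┗━━━━━━━━━━━━━━━━━━━━━━━━
                                            
                                            
                                            
                                            


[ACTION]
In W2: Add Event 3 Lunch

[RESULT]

           ┃> [-] app/               ┃      
           ┃    test.html            ┃      
           ┃    [+] build/           ┃      
           ┃    [+]┏━━━━━━━━━━━━━━━━━━━━━━━━
           ┃    con┃ CalendarWidget         
           ┃    par┠────────────────────────
           ┃       ┃        September 2026  
           ┃       ┃Mo Tu We Th Fr Sa Su    
           ┗━━━━━━━┃    1*  2*  3*  4  5  6 
                   ┃ 7*  8  9 10* 11 12 13  
                   ┃14 15 16* 17 18 19 20   
                   ┃21* 22 23* 24 25 26 27  
                   ┃28 29 30                
                   ┗━━━━━━━━━━━━━━━━━━━━━━━━
                                            
                                            
                                            
                                            


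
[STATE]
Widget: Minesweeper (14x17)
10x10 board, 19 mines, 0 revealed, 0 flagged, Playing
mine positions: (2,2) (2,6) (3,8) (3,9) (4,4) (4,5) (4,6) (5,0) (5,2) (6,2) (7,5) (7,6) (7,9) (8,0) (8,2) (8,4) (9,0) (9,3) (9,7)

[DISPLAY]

■■■■■■■■■■    
■■■■■■■■■■    
■■■■■■■■■■    
■■■■■■■■■■    
■■■■■■■■■■    
■■■■■■■■■■    
■■■■■■■■■■    
■■■■■■■■■■    
■■■■■■■■■■    
■■■■■■■■■■    
              
              
              
              
              
              
              


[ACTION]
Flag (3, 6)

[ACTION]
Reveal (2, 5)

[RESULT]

■■■■■■■■■■    
■■■■■■■■■■    
■■■■■1■■■■    
■■■■■■⚑■■■    
■■■■■■■■■■    
■■■■■■■■■■    
■■■■■■■■■■    
■■■■■■■■■■    
■■■■■■■■■■    
■■■■■■■■■■    
              
              
              
              
              
              
              


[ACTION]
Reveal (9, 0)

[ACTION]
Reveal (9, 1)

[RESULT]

■■■■■■■■■■    
■■■■■■■■■■    
■■✹■■1✹■■■    
■■■■■■⚑■✹✹    
■■■■✹✹✹■■■    
✹■✹■■■■■■■    
■■✹■■■■■■■    
■■■■■✹✹■■✹    
✹■✹■✹■■■■■    
✹■■✹■■■✹■■    
              
              
              
              
              
              
              


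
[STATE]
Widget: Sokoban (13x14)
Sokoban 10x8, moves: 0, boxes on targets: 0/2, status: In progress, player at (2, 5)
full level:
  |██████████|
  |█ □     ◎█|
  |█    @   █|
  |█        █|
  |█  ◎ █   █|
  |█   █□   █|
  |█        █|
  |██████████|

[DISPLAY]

██████████   
█ □     ◎█   
█    @   █   
█        █   
█  ◎ █   █   
█   █□   █   
█        █   
██████████   
Moves: 0  0/2
             
             
             
             
             


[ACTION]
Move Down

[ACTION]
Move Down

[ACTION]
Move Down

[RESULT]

██████████   
█ □     ◎█   
█        █   
█    @   █   
█  ◎ █   █   
█   █□   █   
█        █   
██████████   
Moves: 1  0/2
             
             
             
             
             


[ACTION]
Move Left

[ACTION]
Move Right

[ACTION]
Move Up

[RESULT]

██████████   
█ □     ◎█   
█    @   █   
█        █   
█  ◎ █   █   
█   █□   █   
█        █   
██████████   
Moves: 4  0/2
             
             
             
             
             


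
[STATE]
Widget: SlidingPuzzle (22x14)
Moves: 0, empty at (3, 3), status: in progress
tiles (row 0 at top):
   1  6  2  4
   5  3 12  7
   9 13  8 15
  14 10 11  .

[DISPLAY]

┌────┬────┬────┬────┐ 
│  1 │  6 │  2 │  4 │ 
├────┼────┼────┼────┤ 
│  5 │  3 │ 12 │  7 │ 
├────┼────┼────┼────┤ 
│  9 │ 13 │  8 │ 15 │ 
├────┼────┼────┼────┤ 
│ 14 │ 10 │ 11 │    │ 
└────┴────┴────┴────┘ 
Moves: 0              
                      
                      
                      
                      


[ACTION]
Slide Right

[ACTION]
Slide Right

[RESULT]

┌────┬────┬────┬────┐ 
│  1 │  6 │  2 │  4 │ 
├────┼────┼────┼────┤ 
│  5 │  3 │ 12 │  7 │ 
├────┼────┼────┼────┤ 
│  9 │ 13 │  8 │ 15 │ 
├────┼────┼────┼────┤ 
│ 14 │    │ 10 │ 11 │ 
└────┴────┴────┴────┘ 
Moves: 2              
                      
                      
                      
                      


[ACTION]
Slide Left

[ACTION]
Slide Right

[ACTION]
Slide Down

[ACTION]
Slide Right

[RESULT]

┌────┬────┬────┬────┐ 
│  1 │  6 │  2 │  4 │ 
├────┼────┼────┼────┤ 
│  5 │  3 │ 12 │  7 │ 
├────┼────┼────┼────┤ 
│    │  9 │  8 │ 15 │ 
├────┼────┼────┼────┤ 
│ 14 │ 13 │ 10 │ 11 │ 
└────┴────┴────┴────┘ 
Moves: 6              
                      
                      
                      
                      


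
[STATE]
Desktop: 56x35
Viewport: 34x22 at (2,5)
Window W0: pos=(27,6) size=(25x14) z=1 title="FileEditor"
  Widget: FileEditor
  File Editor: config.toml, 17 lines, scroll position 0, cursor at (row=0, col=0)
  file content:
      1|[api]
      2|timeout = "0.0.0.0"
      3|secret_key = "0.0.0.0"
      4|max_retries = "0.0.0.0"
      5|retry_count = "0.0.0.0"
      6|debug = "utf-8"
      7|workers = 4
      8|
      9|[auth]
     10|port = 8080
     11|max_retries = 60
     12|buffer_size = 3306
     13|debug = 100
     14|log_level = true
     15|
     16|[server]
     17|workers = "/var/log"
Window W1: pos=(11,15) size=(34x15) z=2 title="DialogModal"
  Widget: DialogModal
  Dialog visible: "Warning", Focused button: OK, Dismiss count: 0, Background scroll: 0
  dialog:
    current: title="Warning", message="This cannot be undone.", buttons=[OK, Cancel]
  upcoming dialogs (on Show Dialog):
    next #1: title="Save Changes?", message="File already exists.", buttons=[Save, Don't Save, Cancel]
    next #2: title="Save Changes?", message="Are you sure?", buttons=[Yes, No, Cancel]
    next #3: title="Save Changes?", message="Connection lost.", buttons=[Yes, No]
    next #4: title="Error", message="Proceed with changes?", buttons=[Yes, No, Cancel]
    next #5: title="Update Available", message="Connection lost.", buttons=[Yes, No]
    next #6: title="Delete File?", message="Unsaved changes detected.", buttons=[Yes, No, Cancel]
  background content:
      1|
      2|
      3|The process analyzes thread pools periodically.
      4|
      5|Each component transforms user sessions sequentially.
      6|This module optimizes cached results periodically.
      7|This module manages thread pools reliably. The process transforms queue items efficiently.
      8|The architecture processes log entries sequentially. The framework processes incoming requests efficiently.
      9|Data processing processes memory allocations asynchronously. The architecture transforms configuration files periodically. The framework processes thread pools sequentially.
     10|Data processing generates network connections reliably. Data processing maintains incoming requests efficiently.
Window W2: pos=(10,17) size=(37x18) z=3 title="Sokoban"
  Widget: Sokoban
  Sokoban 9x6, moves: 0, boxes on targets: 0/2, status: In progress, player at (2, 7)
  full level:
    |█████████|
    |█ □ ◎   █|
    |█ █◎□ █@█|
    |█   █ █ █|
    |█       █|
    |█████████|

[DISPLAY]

                                  
                         ┏━━━━━━━━
                         ┃ FileEdi
                         ┠────────
                         ┃█api]   
                         ┃timeout 
                         ┃secret_k
                         ┃max_retr
                         ┃retry_co
                         ┃debug = 
         ┏━━━━━━━━━━━━━━━━━━━━━━━━
         ┃ DialogModal            
        ┏━━━━━━━━━━━━━━━━━━━━━━━━━
        ┃ Sokoban                 
        ┠─────────────────────────
        ┃█████████                
        ┃█ □ ◎   █                
        ┃█ █◎□ █@█                
        ┃█   █ █ █                
        ┃█       █                
        ┃█████████                
        ┃Moves: 0  0/2            


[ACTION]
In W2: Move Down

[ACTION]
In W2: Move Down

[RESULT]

                                  
                         ┏━━━━━━━━
                         ┃ FileEdi
                         ┠────────
                         ┃█api]   
                         ┃timeout 
                         ┃secret_k
                         ┃max_retr
                         ┃retry_co
                         ┃debug = 
         ┏━━━━━━━━━━━━━━━━━━━━━━━━
         ┃ DialogModal            
        ┏━━━━━━━━━━━━━━━━━━━━━━━━━
        ┃ Sokoban                 
        ┠─────────────────────────
        ┃█████████                
        ┃█ □ ◎   █                
        ┃█ █◎□ █ █                
        ┃█   █ █ █                
        ┃█      @█                
        ┃█████████                
        ┃Moves: 2  0/2            


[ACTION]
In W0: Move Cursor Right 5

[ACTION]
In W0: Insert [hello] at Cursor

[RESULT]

                                  
                         ┏━━━━━━━━
                         ┃ FileEdi
                         ┠────────
                         ┃[api]hel
                         ┃timeout 
                         ┃secret_k
                         ┃max_retr
                         ┃retry_co
                         ┃debug = 
         ┏━━━━━━━━━━━━━━━━━━━━━━━━
         ┃ DialogModal            
        ┏━━━━━━━━━━━━━━━━━━━━━━━━━
        ┃ Sokoban                 
        ┠─────────────────────────
        ┃█████████                
        ┃█ □ ◎   █                
        ┃█ █◎□ █ █                
        ┃█   █ █ █                
        ┃█      @█                
        ┃█████████                
        ┃Moves: 2  0/2            


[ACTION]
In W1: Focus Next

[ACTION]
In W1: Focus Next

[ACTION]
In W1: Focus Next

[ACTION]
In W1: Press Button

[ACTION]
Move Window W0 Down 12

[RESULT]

                                  
                                  
                                  
                                  
                                  
                                  
                                  
                                  
                                  
                                  
         ┏━━━━━━━━━━━━━━━━━━━━━━━━
         ┃ DialogModal            
        ┏━━━━━━━━━━━━━━━━━━━━━━━━━
        ┃ Sokoban                 
        ┠─────────────────────────
        ┃█████████                
        ┃█ □ ◎   █                
        ┃█ █◎□ █ █                
        ┃█   █ █ █                
        ┃█      @█                
        ┃█████████                
        ┃Moves: 2  0/2            


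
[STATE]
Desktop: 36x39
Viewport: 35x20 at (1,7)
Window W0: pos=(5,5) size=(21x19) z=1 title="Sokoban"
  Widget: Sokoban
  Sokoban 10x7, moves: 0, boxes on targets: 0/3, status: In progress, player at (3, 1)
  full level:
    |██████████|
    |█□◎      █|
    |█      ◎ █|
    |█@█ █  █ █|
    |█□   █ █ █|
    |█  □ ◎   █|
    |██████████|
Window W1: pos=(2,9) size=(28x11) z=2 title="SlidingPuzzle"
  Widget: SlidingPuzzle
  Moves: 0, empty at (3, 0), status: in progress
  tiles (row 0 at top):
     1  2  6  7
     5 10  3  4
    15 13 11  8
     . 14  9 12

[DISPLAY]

    ┠───────────────────┨          
    ┃██████████         ┃          
 ┏━━━━━━━━━━━━━━━━━━━━━━━━━━┓      
 ┃ SlidingPuzzle            ┃      
 ┠──────────────────────────┨      
 ┃┌────┬────┬────┬────┐     ┃      
 ┃│  1 │  2 │  6 │  7 │     ┃      
 ┃├────┼────┼────┼────┤     ┃      
 ┃│  5 │ 10 │  3 │  4 │     ┃      
 ┃├────┼────┼────┼────┤     ┃      
 ┃│ 15 │ 13 │ 11 │  8 │     ┃      
 ┃├────┼────┼────┼────┤     ┃      
 ┗━━━━━━━━━━━━━━━━━━━━━━━━━━┛      
    ┃                   ┃          
    ┃                   ┃          
    ┃                   ┃          
    ┗━━━━━━━━━━━━━━━━━━━┛          
                                   
                                   
                                   


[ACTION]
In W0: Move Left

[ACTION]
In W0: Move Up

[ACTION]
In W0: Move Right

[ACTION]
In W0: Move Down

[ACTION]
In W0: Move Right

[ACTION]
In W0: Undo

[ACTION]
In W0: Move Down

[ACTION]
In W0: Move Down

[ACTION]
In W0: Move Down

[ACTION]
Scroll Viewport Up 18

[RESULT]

                                   
                                   
                                   
                                   
                                   
    ┏━━━━━━━━━━━━━━━━━━━┓          
    ┃ Sokoban           ┃          
    ┠───────────────────┨          
    ┃██████████         ┃          
 ┏━━━━━━━━━━━━━━━━━━━━━━━━━━┓      
 ┃ SlidingPuzzle            ┃      
 ┠──────────────────────────┨      
 ┃┌────┬────┬────┬────┐     ┃      
 ┃│  1 │  2 │  6 │  7 │     ┃      
 ┃├────┼────┼────┼────┤     ┃      
 ┃│  5 │ 10 │  3 │  4 │     ┃      
 ┃├────┼────┼────┼────┤     ┃      
 ┃│ 15 │ 13 │ 11 │  8 │     ┃      
 ┃├────┼────┼────┼────┤     ┃      
 ┗━━━━━━━━━━━━━━━━━━━━━━━━━━┛      


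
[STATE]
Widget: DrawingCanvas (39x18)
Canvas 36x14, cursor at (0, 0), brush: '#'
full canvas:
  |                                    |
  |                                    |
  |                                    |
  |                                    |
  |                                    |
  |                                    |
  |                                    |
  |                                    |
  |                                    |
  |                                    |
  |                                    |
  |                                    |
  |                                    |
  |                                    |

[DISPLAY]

+                                      
                                       
                                       
                                       
                                       
                                       
                                       
                                       
                                       
                                       
                                       
                                       
                                       
                                       
                                       
                                       
                                       
                                       


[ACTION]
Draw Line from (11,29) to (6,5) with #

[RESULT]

+                                      
                                       
                                       
                                       
                                       
                                       
     ###                               
        #####                          
             ####                      
                 #####                 
                      #####            
                           ###         
                                       
                                       
                                       
                                       
                                       
                                       


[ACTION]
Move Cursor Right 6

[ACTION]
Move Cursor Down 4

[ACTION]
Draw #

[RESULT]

                                       
                                       
                                       
                                       
      #                                
                                       
     ###                               
        #####                          
             ####                      
                 #####                 
                      #####            
                           ###         
                                       
                                       
                                       
                                       
                                       
                                       


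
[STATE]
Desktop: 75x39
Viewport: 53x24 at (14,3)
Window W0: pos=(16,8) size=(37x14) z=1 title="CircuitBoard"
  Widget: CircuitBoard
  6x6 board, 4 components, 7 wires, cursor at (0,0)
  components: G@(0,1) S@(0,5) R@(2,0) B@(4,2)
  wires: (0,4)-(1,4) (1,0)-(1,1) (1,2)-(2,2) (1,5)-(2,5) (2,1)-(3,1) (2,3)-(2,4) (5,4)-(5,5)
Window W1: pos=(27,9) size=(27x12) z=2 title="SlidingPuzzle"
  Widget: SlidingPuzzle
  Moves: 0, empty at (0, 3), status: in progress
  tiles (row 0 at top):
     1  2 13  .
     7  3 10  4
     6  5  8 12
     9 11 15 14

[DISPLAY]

                                                     
                                                     
                                                     
                                                     
                                                     
  ┏━━━━━━━━━━━━━━━━━━━━━━━━━━━━━━━━━━━┓              
  ┃ CircuitBo┏━━━━━━━━━━━━━━━━━━━━━━━━━┓             
  ┠──────────┃ SlidingPuzzle           ┃             
  ┃   0 1 2 3┠─────────────────────────┨             
  ┃0  [.]  G ┃┌────┬────┬────┬────┐    ┃             
  ┃          ┃│  1 │  2 │ 13 │    │    ┃             
  ┃1   · ─ · ┃├────┼────┼────┼────┤    ┃             
  ┃          ┃│  7 │  3 │ 10 │  4 │    ┃             
  ┃2   R   · ┃├────┼────┼────┼────┤    ┃             
  ┃        │ ┃│  6 │  5 │  8 │ 12 │    ┃             
  ┃3       · ┃├────┼────┼────┼────┤    ┃             
  ┃          ┃│  9 │ 11 │ 15 │ 14 │    ┃             
  ┃4         ┗━━━━━━━━━━━━━━━━━━━━━━━━━┛             
  ┗━━━━━━━━━━━━━━━━━━━━━━━━━━━━━━━━━━━┛              
                                                     
                                                     
                                                     
                                                     
                                                     


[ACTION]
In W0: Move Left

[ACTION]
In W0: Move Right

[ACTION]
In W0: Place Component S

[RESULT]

                                                     
                                                     
                                                     
                                                     
                                                     
  ┏━━━━━━━━━━━━━━━━━━━━━━━━━━━━━━━━━━━┓              
  ┃ CircuitBo┏━━━━━━━━━━━━━━━━━━━━━━━━━┓             
  ┠──────────┃ SlidingPuzzle           ┃             
  ┃   0 1 2 3┠─────────────────────────┨             
  ┃0      [S]┃┌────┬────┬────┬────┐    ┃             
  ┃          ┃│  1 │  2 │ 13 │    │    ┃             
  ┃1   · ─ · ┃├────┼────┼────┼────┤    ┃             
  ┃          ┃│  7 │  3 │ 10 │  4 │    ┃             
  ┃2   R   · ┃├────┼────┼────┼────┤    ┃             
  ┃        │ ┃│  6 │  5 │  8 │ 12 │    ┃             
  ┃3       · ┃├────┼────┼────┼────┤    ┃             
  ┃          ┃│  9 │ 11 │ 15 │ 14 │    ┃             
  ┃4         ┗━━━━━━━━━━━━━━━━━━━━━━━━━┛             
  ┗━━━━━━━━━━━━━━━━━━━━━━━━━━━━━━━━━━━┛              
                                                     
                                                     
                                                     
                                                     
                                                     


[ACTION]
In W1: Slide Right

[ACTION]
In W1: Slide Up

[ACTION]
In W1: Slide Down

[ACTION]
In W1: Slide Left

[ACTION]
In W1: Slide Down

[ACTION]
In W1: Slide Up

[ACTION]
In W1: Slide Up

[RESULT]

                                                     
                                                     
                                                     
                                                     
                                                     
  ┏━━━━━━━━━━━━━━━━━━━━━━━━━━━━━━━━━━━┓              
  ┃ CircuitBo┏━━━━━━━━━━━━━━━━━━━━━━━━━┓             
  ┠──────────┃ SlidingPuzzle           ┃             
  ┃   0 1 2 3┠─────────────────────────┨             
  ┃0      [S]┃┌────┬────┬────┬────┐    ┃             
  ┃          ┃│  1 │  2 │ 13 │  4 │    ┃             
  ┃1   · ─ · ┃├────┼────┼────┼────┤    ┃             
  ┃          ┃│  7 │  3 │ 10 │ 12 │    ┃             
  ┃2   R   · ┃├────┼────┼────┼────┤    ┃             
  ┃        │ ┃│  6 │  5 │  8 │    │    ┃             
  ┃3       · ┃├────┼────┼────┼────┤    ┃             
  ┃          ┃│  9 │ 11 │ 15 │ 14 │    ┃             
  ┃4         ┗━━━━━━━━━━━━━━━━━━━━━━━━━┛             
  ┗━━━━━━━━━━━━━━━━━━━━━━━━━━━━━━━━━━━┛              
                                                     
                                                     
                                                     
                                                     
                                                     
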